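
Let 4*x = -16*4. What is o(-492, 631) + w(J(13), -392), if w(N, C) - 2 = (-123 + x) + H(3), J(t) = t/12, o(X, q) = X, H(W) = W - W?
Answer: -629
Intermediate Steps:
H(W) = 0
J(t) = t/12 (J(t) = t*(1/12) = t/12)
x = -16 (x = (-16*4)/4 = (¼)*(-64) = -16)
w(N, C) = -137 (w(N, C) = 2 + ((-123 - 16) + 0) = 2 + (-139 + 0) = 2 - 139 = -137)
o(-492, 631) + w(J(13), -392) = -492 - 137 = -629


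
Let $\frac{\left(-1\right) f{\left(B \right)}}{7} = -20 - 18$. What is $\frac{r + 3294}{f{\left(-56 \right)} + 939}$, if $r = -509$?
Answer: $\frac{557}{241} \approx 2.3112$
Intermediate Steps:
$f{\left(B \right)} = 266$ ($f{\left(B \right)} = - 7 \left(-20 - 18\right) = \left(-7\right) \left(-38\right) = 266$)
$\frac{r + 3294}{f{\left(-56 \right)} + 939} = \frac{-509 + 3294}{266 + 939} = \frac{2785}{1205} = 2785 \cdot \frac{1}{1205} = \frac{557}{241}$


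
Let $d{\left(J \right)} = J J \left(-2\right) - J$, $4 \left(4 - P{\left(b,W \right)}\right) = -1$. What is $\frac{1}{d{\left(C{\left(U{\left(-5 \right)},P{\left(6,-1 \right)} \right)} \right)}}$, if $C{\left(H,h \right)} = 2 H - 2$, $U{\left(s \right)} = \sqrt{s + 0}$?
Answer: $- \frac{i}{- 34 i + 14 \sqrt{5}} \approx 0.015918 - 0.014656 i$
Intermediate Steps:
$U{\left(s \right)} = \sqrt{s}$
$P{\left(b,W \right)} = \frac{17}{4}$ ($P{\left(b,W \right)} = 4 - - \frac{1}{4} = 4 + \frac{1}{4} = \frac{17}{4}$)
$C{\left(H,h \right)} = -2 + 2 H$
$d{\left(J \right)} = - J - 2 J^{2}$ ($d{\left(J \right)} = J^{2} \left(-2\right) - J = - 2 J^{2} - J = - J - 2 J^{2}$)
$\frac{1}{d{\left(C{\left(U{\left(-5 \right)},P{\left(6,-1 \right)} \right)} \right)}} = \frac{1}{\left(-1\right) \left(-2 + 2 \sqrt{-5}\right) \left(1 + 2 \left(-2 + 2 \sqrt{-5}\right)\right)} = \frac{1}{\left(-1\right) \left(-2 + 2 i \sqrt{5}\right) \left(1 + 2 \left(-2 + 2 i \sqrt{5}\right)\right)} = \frac{1}{\left(-1\right) \left(-2 + 2 i \sqrt{5}\right) \left(1 - \left(4 - 4 i \sqrt{5}\right)\right)} = \frac{1}{\left(-1\right) \left(-2 + 2 i \sqrt{5}\right) \left(-3 + 4 i \sqrt{5}\right)} = \frac{1}{\left(-1\right) \left(-3 + 4 i \sqrt{5}\right) \left(-2 + 2 i \sqrt{5}\right)} = - \frac{1}{\left(-3 + 4 i \sqrt{5}\right) \left(-2 + 2 i \sqrt{5}\right)}$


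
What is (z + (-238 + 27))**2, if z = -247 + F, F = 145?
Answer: 97969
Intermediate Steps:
z = -102 (z = -247 + 145 = -102)
(z + (-238 + 27))**2 = (-102 + (-238 + 27))**2 = (-102 - 211)**2 = (-313)**2 = 97969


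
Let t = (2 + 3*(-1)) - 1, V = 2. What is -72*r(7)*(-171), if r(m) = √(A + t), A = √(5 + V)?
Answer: 12312*√(-2 + √7) ≈ 9893.8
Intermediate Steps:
A = √7 (A = √(5 + 2) = √7 ≈ 2.6458)
t = -2 (t = (2 - 3) - 1 = -1 - 1 = -2)
r(m) = √(-2 + √7) (r(m) = √(√7 - 2) = √(-2 + √7))
-72*r(7)*(-171) = -72*√(-2 + √7)*(-171) = 12312*√(-2 + √7)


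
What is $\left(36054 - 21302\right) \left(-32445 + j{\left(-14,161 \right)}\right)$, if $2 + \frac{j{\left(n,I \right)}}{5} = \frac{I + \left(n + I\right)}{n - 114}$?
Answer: $-478953645$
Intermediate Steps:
$j{\left(n,I \right)} = -10 + \frac{5 \left(n + 2 I\right)}{-114 + n}$ ($j{\left(n,I \right)} = -10 + 5 \frac{I + \left(n + I\right)}{n - 114} = -10 + 5 \frac{I + \left(I + n\right)}{-114 + n} = -10 + 5 \frac{n + 2 I}{-114 + n} = -10 + \frac{5 \left(n + 2 I\right)}{-114 + n}$)
$\left(36054 - 21302\right) \left(-32445 + j{\left(-14,161 \right)}\right) = \left(36054 - 21302\right) \left(-32445 + \frac{5 \left(228 - -14 + 2 \cdot 161\right)}{-114 - 14}\right) = 14752 \left(-32445 + \frac{5 \left(228 + 14 + 322\right)}{-128}\right) = 14752 \left(-32445 + 5 \left(- \frac{1}{128}\right) 564\right) = 14752 \left(-32445 - \frac{705}{32}\right) = 14752 \left(- \frac{1038945}{32}\right) = -478953645$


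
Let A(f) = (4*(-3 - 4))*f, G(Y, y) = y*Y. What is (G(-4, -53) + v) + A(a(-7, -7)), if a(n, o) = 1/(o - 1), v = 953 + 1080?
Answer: 4497/2 ≈ 2248.5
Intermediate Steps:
v = 2033
G(Y, y) = Y*y
a(n, o) = 1/(-1 + o)
A(f) = -28*f (A(f) = (4*(-7))*f = -28*f)
(G(-4, -53) + v) + A(a(-7, -7)) = (-4*(-53) + 2033) - 28/(-1 - 7) = (212 + 2033) - 28/(-8) = 2245 - 28*(-⅛) = 2245 + 7/2 = 4497/2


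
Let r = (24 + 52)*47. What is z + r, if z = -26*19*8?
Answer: -380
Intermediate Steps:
z = -3952 (z = -494*8 = -3952)
r = 3572 (r = 76*47 = 3572)
z + r = -3952 + 3572 = -380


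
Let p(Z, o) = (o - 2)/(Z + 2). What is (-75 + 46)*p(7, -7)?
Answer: 29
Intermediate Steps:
p(Z, o) = (-2 + o)/(2 + Z)
(-75 + 46)*p(7, -7) = (-75 + 46)*((-2 - 7)/(2 + 7)) = -29*(-9)/9 = -29*(-1) = 29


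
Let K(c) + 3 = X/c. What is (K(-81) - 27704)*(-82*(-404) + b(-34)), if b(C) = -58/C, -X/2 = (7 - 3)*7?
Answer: -421316952085/459 ≈ -9.1790e+8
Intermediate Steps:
X = -56 (X = -2*(7 - 3)*7 = -8*7 = -2*28 = -56)
K(c) = -3 - 56/c
(K(-81) - 27704)*(-82*(-404) + b(-34)) = ((-3 - 56/(-81)) - 27704)*(-82*(-404) - 58/(-34)) = ((-3 - 56*(-1/81)) - 27704)*(33128 - 58*(-1/34)) = ((-3 + 56/81) - 27704)*(33128 + 29/17) = (-187/81 - 27704)*(563205/17) = -2244211/81*563205/17 = -421316952085/459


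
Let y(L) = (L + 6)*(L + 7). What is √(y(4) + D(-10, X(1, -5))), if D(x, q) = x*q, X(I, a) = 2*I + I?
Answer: 4*√5 ≈ 8.9443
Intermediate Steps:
X(I, a) = 3*I
y(L) = (6 + L)*(7 + L)
D(x, q) = q*x
√(y(4) + D(-10, X(1, -5))) = √((42 + 4² + 13*4) + (3*1)*(-10)) = √((42 + 16 + 52) + 3*(-10)) = √(110 - 30) = √80 = 4*√5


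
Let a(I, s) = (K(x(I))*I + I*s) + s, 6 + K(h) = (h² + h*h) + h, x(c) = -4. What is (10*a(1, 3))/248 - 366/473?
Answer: 5209/14663 ≈ 0.35525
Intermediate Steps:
K(h) = -6 + h + 2*h² (K(h) = -6 + ((h² + h*h) + h) = -6 + ((h² + h²) + h) = -6 + (2*h² + h) = -6 + (h + 2*h²) = -6 + h + 2*h²)
a(I, s) = s + 22*I + I*s (a(I, s) = ((-6 - 4 + 2*(-4)²)*I + I*s) + s = ((-6 - 4 + 2*16)*I + I*s) + s = ((-6 - 4 + 32)*I + I*s) + s = (22*I + I*s) + s = s + 22*I + I*s)
(10*a(1, 3))/248 - 366/473 = (10*(3 + 22*1 + 1*3))/248 - 366/473 = (10*(3 + 22 + 3))*(1/248) - 366*1/473 = (10*28)*(1/248) - 366/473 = 280*(1/248) - 366/473 = 35/31 - 366/473 = 5209/14663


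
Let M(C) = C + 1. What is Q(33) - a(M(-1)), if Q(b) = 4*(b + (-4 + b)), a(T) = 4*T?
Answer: 248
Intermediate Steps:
M(C) = 1 + C
Q(b) = -16 + 8*b (Q(b) = 4*(-4 + 2*b) = -16 + 8*b)
Q(33) - a(M(-1)) = (-16 + 8*33) - 4*(1 - 1) = (-16 + 264) - 4*0 = 248 - 1*0 = 248 + 0 = 248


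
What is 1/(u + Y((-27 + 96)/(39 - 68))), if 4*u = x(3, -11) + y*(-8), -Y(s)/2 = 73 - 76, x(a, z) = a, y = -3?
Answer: 4/51 ≈ 0.078431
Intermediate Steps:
Y(s) = 6 (Y(s) = -2*(73 - 76) = -2*(-3) = 6)
u = 27/4 (u = (3 - 3*(-8))/4 = (3 + 24)/4 = (1/4)*27 = 27/4 ≈ 6.7500)
1/(u + Y((-27 + 96)/(39 - 68))) = 1/(27/4 + 6) = 1/(51/4) = 4/51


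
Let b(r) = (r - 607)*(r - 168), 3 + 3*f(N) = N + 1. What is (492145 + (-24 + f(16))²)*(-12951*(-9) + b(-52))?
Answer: 1159315817591/9 ≈ 1.2881e+11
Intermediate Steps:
f(N) = -⅔ + N/3 (f(N) = -1 + (N + 1)/3 = -1 + (1 + N)/3 = -1 + (⅓ + N/3) = -⅔ + N/3)
b(r) = (-607 + r)*(-168 + r)
(492145 + (-24 + f(16))²)*(-12951*(-9) + b(-52)) = (492145 + (-24 + (-⅔ + (⅓)*16))²)*(-12951*(-9) + (101976 + (-52)² - 775*(-52))) = (492145 + (-24 + (-⅔ + 16/3))²)*(116559 + (101976 + 2704 + 40300)) = (492145 + (-24 + 14/3)²)*(116559 + 144980) = (492145 + (-58/3)²)*261539 = (492145 + 3364/9)*261539 = (4432669/9)*261539 = 1159315817591/9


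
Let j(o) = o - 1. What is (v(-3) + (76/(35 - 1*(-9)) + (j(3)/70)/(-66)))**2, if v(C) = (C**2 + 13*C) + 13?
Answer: 1244748961/5336100 ≈ 233.27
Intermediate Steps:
j(o) = -1 + o
v(C) = 13 + C**2 + 13*C
(v(-3) + (76/(35 - 1*(-9)) + (j(3)/70)/(-66)))**2 = ((13 + (-3)**2 + 13*(-3)) + (76/(35 - 1*(-9)) + ((-1 + 3)/70)/(-66)))**2 = ((13 + 9 - 39) + (76/(35 + 9) + (2*(1/70))*(-1/66)))**2 = (-17 + (76/44 + (1/35)*(-1/66)))**2 = (-17 + (76*(1/44) - 1/2310))**2 = (-17 + (19/11 - 1/2310))**2 = (-17 + 3989/2310)**2 = (-35281/2310)**2 = 1244748961/5336100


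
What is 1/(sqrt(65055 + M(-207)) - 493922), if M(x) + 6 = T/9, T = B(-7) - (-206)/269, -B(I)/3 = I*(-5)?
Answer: -597892581/295312220664887 - 3*sqrt(42355553710)/590624441329774 ≈ -2.0257e-6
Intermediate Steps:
B(I) = 15*I (B(I) = -3*I*(-5) = -(-15)*I = 15*I)
T = -28039/269 (T = 15*(-7) - (-206)/269 = -105 - (-206)/269 = -105 - 1*(-206/269) = -105 + 206/269 = -28039/269 ≈ -104.23)
M(x) = -42565/2421 (M(x) = -6 - 28039/269/9 = -6 - 28039/269*1/9 = -6 - 28039/2421 = -42565/2421)
1/(sqrt(65055 + M(-207)) - 493922) = 1/(sqrt(65055 - 42565/2421) - 493922) = 1/(sqrt(157455590/2421) - 493922) = 1/(sqrt(42355553710)/807 - 493922) = 1/(-493922 + sqrt(42355553710)/807)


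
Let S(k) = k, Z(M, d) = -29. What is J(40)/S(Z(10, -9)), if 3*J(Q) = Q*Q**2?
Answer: -64000/87 ≈ -735.63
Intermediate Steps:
J(Q) = Q**3/3 (J(Q) = (Q*Q**2)/3 = Q**3/3)
J(40)/S(Z(10, -9)) = ((1/3)*40**3)/(-29) = ((1/3)*64000)*(-1/29) = (64000/3)*(-1/29) = -64000/87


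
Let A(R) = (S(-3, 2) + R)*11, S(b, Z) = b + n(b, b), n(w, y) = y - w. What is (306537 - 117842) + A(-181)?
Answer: 186671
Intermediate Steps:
S(b, Z) = b (S(b, Z) = b + (b - b) = b + 0 = b)
A(R) = -33 + 11*R (A(R) = (-3 + R)*11 = -33 + 11*R)
(306537 - 117842) + A(-181) = (306537 - 117842) + (-33 + 11*(-181)) = 188695 + (-33 - 1991) = 188695 - 2024 = 186671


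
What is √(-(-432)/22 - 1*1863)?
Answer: 3*I*√24783/11 ≈ 42.934*I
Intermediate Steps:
√(-(-432)/22 - 1*1863) = √(-(-432)/22 - 1863) = √(-36*(-6/11) - 1863) = √(216/11 - 1863) = √(-20277/11) = 3*I*√24783/11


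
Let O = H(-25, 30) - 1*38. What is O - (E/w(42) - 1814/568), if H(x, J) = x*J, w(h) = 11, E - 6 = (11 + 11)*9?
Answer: -2509671/3124 ≈ -803.35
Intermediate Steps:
E = 204 (E = 6 + (11 + 11)*9 = 6 + 22*9 = 6 + 198 = 204)
H(x, J) = J*x
O = -788 (O = 30*(-25) - 1*38 = -750 - 38 = -788)
O - (E/w(42) - 1814/568) = -788 - (204/11 - 1814/568) = -788 - (204*(1/11) - 1814*1/568) = -788 - (204/11 - 907/284) = -788 - 1*47959/3124 = -788 - 47959/3124 = -2509671/3124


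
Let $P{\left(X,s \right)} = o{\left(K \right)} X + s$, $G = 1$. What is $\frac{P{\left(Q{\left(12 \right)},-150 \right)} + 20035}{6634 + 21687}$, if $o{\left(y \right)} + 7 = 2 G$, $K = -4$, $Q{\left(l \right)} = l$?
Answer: $\frac{19825}{28321} \approx 0.70001$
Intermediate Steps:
$o{\left(y \right)} = -5$ ($o{\left(y \right)} = -7 + 2 \cdot 1 = -7 + 2 = -5$)
$P{\left(X,s \right)} = s - 5 X$ ($P{\left(X,s \right)} = - 5 X + s = s - 5 X$)
$\frac{P{\left(Q{\left(12 \right)},-150 \right)} + 20035}{6634 + 21687} = \frac{\left(-150 - 60\right) + 20035}{6634 + 21687} = \frac{\left(-150 - 60\right) + 20035}{28321} = \left(-210 + 20035\right) \frac{1}{28321} = 19825 \cdot \frac{1}{28321} = \frac{19825}{28321}$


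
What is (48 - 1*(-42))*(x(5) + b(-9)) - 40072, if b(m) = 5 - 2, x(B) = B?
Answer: -39352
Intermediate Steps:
b(m) = 3
(48 - 1*(-42))*(x(5) + b(-9)) - 40072 = (48 - 1*(-42))*(5 + 3) - 40072 = (48 + 42)*8 - 40072 = 90*8 - 40072 = 720 - 40072 = -39352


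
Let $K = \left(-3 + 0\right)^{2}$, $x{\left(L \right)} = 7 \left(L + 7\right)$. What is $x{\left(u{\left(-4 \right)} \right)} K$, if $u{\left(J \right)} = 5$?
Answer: $756$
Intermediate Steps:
$x{\left(L \right)} = 49 + 7 L$ ($x{\left(L \right)} = 7 \left(7 + L\right) = 49 + 7 L$)
$K = 9$ ($K = \left(-3\right)^{2} = 9$)
$x{\left(u{\left(-4 \right)} \right)} K = \left(49 + 7 \cdot 5\right) 9 = \left(49 + 35\right) 9 = 84 \cdot 9 = 756$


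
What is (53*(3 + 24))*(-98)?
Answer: -140238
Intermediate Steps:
(53*(3 + 24))*(-98) = (53*27)*(-98) = 1431*(-98) = -140238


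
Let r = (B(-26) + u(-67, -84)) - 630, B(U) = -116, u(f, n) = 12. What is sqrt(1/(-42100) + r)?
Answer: 3*I*sqrt(1445498869)/4210 ≈ 27.092*I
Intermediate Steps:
r = -734 (r = (-116 + 12) - 630 = -104 - 630 = -734)
sqrt(1/(-42100) + r) = sqrt(1/(-42100) - 734) = sqrt(-1/42100 - 734) = sqrt(-30901401/42100) = 3*I*sqrt(1445498869)/4210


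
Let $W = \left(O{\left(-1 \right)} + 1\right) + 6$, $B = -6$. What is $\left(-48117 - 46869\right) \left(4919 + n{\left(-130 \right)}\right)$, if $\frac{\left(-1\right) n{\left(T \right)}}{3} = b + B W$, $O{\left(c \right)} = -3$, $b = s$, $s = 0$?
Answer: $-474075126$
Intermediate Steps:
$b = 0$
$W = 4$ ($W = \left(-3 + 1\right) + 6 = -2 + 6 = 4$)
$n{\left(T \right)} = 72$ ($n{\left(T \right)} = - 3 \left(0 - 24\right) = \left(-3\right) \left(-24\right) = 72$)
$\left(-48117 - 46869\right) \left(4919 + n{\left(-130 \right)}\right) = \left(-48117 - 46869\right) \left(4919 + 72\right) = \left(-94986\right) 4991 = -474075126$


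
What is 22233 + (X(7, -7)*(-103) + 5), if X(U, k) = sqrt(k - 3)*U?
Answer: 22238 - 721*I*sqrt(10) ≈ 22238.0 - 2280.0*I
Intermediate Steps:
X(U, k) = U*sqrt(-3 + k) (X(U, k) = sqrt(-3 + k)*U = U*sqrt(-3 + k))
22233 + (X(7, -7)*(-103) + 5) = 22233 + ((7*sqrt(-3 - 7))*(-103) + 5) = 22233 + ((7*sqrt(-10))*(-103) + 5) = 22233 + ((7*(I*sqrt(10)))*(-103) + 5) = 22233 + ((7*I*sqrt(10))*(-103) + 5) = 22233 + (-721*I*sqrt(10) + 5) = 22233 + (5 - 721*I*sqrt(10)) = 22238 - 721*I*sqrt(10)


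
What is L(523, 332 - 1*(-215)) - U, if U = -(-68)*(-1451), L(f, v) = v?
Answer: 99215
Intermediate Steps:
U = -98668 (U = -68*1451 = -98668)
L(523, 332 - 1*(-215)) - U = (332 - 1*(-215)) - 1*(-98668) = (332 + 215) + 98668 = 547 + 98668 = 99215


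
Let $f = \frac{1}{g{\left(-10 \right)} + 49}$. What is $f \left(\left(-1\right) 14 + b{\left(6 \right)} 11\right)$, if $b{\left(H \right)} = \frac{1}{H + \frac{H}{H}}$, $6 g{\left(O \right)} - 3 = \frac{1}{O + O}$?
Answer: $- \frac{10440}{41573} \approx -0.25112$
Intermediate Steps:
$g{\left(O \right)} = \frac{1}{2} + \frac{1}{12 O}$ ($g{\left(O \right)} = \frac{1}{2} + \frac{1}{6 \left(O + O\right)} = \frac{1}{2} + \frac{1}{6 \cdot 2 O} = \frac{1}{2} + \frac{\frac{1}{2} \frac{1}{O}}{6} = \frac{1}{2} + \frac{1}{12 O}$)
$b{\left(H \right)} = \frac{1}{1 + H}$ ($b{\left(H \right)} = \frac{1}{H + 1} = \frac{1}{1 + H}$)
$f = \frac{120}{5939}$ ($f = \frac{1}{\frac{1 + 6 \left(-10\right)}{12 \left(-10\right)} + 49} = \frac{1}{\frac{1}{12} \left(- \frac{1}{10}\right) \left(1 - 60\right) + 49} = \frac{1}{\frac{1}{12} \left(- \frac{1}{10}\right) \left(-59\right) + 49} = \frac{1}{\frac{59}{120} + 49} = \frac{1}{\frac{5939}{120}} = \frac{120}{5939} \approx 0.020205$)
$f \left(\left(-1\right) 14 + b{\left(6 \right)} 11\right) = \frac{120 \left(\left(-1\right) 14 + \frac{1}{1 + 6} \cdot 11\right)}{5939} = \frac{120 \left(-14 + \frac{1}{7} \cdot 11\right)}{5939} = \frac{120 \left(-14 + \frac{11}{7}\right)}{5939} = \frac{120}{5939} \left(- \frac{87}{7}\right) = - \frac{10440}{41573}$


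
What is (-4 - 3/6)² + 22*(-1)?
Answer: -7/4 ≈ -1.7500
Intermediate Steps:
(-4 - 3/6)² + 22*(-1) = (-4 - 3*⅙)² - 22 = (-4 - ½)² - 22 = (-9/2)² - 22 = 81/4 - 22 = -7/4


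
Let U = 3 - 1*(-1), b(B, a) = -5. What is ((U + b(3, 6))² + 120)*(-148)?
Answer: -17908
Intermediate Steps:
U = 4 (U = 3 + 1 = 4)
((U + b(3, 6))² + 120)*(-148) = ((4 - 5)² + 120)*(-148) = ((-1)² + 120)*(-148) = (1 + 120)*(-148) = 121*(-148) = -17908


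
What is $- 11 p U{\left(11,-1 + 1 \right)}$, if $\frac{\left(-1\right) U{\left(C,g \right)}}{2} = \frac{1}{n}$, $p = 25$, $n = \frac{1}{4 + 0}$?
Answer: $2200$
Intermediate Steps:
$n = \frac{1}{4} \approx 0.25$
$U{\left(C,g \right)} = -8$ ($U{\left(C,g \right)} = - 2 \frac{1}{\frac{1}{4}} = \left(-2\right) 4 = -8$)
$- 11 p U{\left(11,-1 + 1 \right)} = \left(-11\right) 25 \left(-8\right) = \left(-275\right) \left(-8\right) = 2200$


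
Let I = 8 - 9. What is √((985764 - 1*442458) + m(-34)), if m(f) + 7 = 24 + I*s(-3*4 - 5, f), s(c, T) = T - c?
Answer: 2*√135835 ≈ 737.12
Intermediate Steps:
I = -1
m(f) = -f (m(f) = -7 + (24 - (f - (-3*4 - 5))) = -7 + (24 - (f - (-12 - 5))) = -7 + (24 - (f - 1*(-17))) = -7 + (24 - (f + 17)) = -7 + (24 - (17 + f)) = -7 + (24 + (-17 - f)) = -7 + (7 - f) = -f)
√((985764 - 1*442458) + m(-34)) = √((985764 - 1*442458) - 1*(-34)) = √((985764 - 442458) + 34) = √(543306 + 34) = √543340 = 2*√135835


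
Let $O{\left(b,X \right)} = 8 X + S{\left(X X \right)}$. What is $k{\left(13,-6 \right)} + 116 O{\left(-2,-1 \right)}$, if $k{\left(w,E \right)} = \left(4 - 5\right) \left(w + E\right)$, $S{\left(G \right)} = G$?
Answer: $-819$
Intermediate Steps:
$O{\left(b,X \right)} = X^{2} + 8 X$ ($O{\left(b,X \right)} = 8 X + X X = 8 X + X^{2} = X^{2} + 8 X$)
$k{\left(w,E \right)} = - E - w$ ($k{\left(w,E \right)} = - (E + w) = - E - w$)
$k{\left(13,-6 \right)} + 116 O{\left(-2,-1 \right)} = \left(\left(-1\right) \left(-6\right) - 13\right) + 116 \left(- (8 - 1)\right) = \left(6 - 13\right) + 116 \left(\left(-1\right) 7\right) = -7 + 116 \left(-7\right) = -7 - 812 = -819$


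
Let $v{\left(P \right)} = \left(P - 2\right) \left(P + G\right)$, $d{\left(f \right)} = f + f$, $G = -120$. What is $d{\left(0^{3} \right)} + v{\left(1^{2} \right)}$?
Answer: $119$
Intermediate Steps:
$d{\left(f \right)} = 2 f$
$v{\left(P \right)} = \left(-120 + P\right) \left(-2 + P\right)$ ($v{\left(P \right)} = \left(P - 2\right) \left(P - 120\right) = \left(-2 + P\right) \left(-120 + P\right) = \left(-120 + P\right) \left(-2 + P\right)$)
$d{\left(0^{3} \right)} + v{\left(1^{2} \right)} = 2 \cdot 0^{3} + \left(240 + \left(1^{2}\right)^{2} - 122 \cdot 1^{2}\right) = 2 \cdot 0 + \left(240 + 1^{2} - 122\right) = 0 + \left(240 + 1 - 122\right) = 0 + 119 = 119$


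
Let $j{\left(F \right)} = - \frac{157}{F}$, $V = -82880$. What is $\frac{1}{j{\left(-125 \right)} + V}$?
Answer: $- \frac{125}{10359843} \approx -1.2066 \cdot 10^{-5}$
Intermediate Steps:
$\frac{1}{j{\left(-125 \right)} + V} = \frac{1}{- \frac{157}{-125} - 82880} = \frac{1}{\left(-157\right) \left(- \frac{1}{125}\right) - 82880} = \frac{1}{\frac{157}{125} - 82880} = \frac{1}{- \frac{10359843}{125}} = - \frac{125}{10359843}$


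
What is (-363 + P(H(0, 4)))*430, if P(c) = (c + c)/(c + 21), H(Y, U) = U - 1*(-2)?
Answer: -1403090/9 ≈ -1.5590e+5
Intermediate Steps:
H(Y, U) = 2 + U (H(Y, U) = U + 2 = 2 + U)
P(c) = 2*c/(21 + c) (P(c) = (2*c)/(21 + c) = 2*c/(21 + c))
(-363 + P(H(0, 4)))*430 = (-363 + 2*(2 + 4)/(21 + (2 + 4)))*430 = (-363 + 2*6/(21 + 6))*430 = (-363 + 2*6/27)*430 = (-363 + 2*6*(1/27))*430 = (-363 + 4/9)*430 = -3263/9*430 = -1403090/9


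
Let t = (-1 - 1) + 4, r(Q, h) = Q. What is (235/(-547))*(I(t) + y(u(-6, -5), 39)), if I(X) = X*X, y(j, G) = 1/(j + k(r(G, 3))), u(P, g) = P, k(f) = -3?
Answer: -8225/4923 ≈ -1.6707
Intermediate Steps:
t = 2 (t = -2 + 4 = 2)
y(j, G) = 1/(-3 + j) (y(j, G) = 1/(j - 3) = 1/(-3 + j))
I(X) = X²
(235/(-547))*(I(t) + y(u(-6, -5), 39)) = (235/(-547))*(2² + 1/(-3 - 6)) = (235*(-1/547))*(4 + 1/(-9)) = -235*(4 - ⅑)/547 = -235/547*35/9 = -8225/4923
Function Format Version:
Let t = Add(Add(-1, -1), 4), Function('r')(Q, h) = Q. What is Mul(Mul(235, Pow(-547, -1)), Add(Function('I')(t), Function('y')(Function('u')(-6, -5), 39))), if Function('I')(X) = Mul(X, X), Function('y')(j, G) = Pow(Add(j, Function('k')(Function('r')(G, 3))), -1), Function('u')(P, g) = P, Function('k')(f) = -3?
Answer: Rational(-8225, 4923) ≈ -1.6707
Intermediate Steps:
t = 2 (t = Add(-2, 4) = 2)
Function('y')(j, G) = Pow(Add(-3, j), -1) (Function('y')(j, G) = Pow(Add(j, -3), -1) = Pow(Add(-3, j), -1))
Function('I')(X) = Pow(X, 2)
Mul(Mul(235, Pow(-547, -1)), Add(Function('I')(t), Function('y')(Function('u')(-6, -5), 39))) = Mul(Mul(235, Pow(-547, -1)), Add(Pow(2, 2), Pow(Add(-3, -6), -1))) = Mul(Mul(235, Rational(-1, 547)), Add(4, Pow(-9, -1))) = Mul(Rational(-235, 547), Add(4, Rational(-1, 9))) = Mul(Rational(-235, 547), Rational(35, 9)) = Rational(-8225, 4923)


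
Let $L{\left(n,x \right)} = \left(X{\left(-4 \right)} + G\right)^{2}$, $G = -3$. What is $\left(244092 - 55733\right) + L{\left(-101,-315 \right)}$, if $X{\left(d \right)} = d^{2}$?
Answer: $188528$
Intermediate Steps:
$L{\left(n,x \right)} = 169$ ($L{\left(n,x \right)} = \left(\left(-4\right)^{2} - 3\right)^{2} = \left(16 - 3\right)^{2} = 13^{2} = 169$)
$\left(244092 - 55733\right) + L{\left(-101,-315 \right)} = \left(244092 - 55733\right) + 169 = 188359 + 169 = 188528$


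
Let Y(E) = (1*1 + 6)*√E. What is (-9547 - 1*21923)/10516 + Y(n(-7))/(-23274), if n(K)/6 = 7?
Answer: -15735/5258 - 7*√42/23274 ≈ -2.9945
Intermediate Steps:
n(K) = 42 (n(K) = 6*7 = 42)
Y(E) = 7*√E (Y(E) = (1 + 6)*√E = 7*√E)
(-9547 - 1*21923)/10516 + Y(n(-7))/(-23274) = (-9547 - 1*21923)/10516 + (7*√42)/(-23274) = (-9547 - 21923)*(1/10516) + (7*√42)*(-1/23274) = -31470*1/10516 - 7*√42/23274 = -15735/5258 - 7*√42/23274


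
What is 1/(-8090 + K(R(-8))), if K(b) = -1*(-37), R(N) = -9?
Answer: -1/8053 ≈ -0.00012418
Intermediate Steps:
K(b) = 37
1/(-8090 + K(R(-8))) = 1/(-8090 + 37) = 1/(-8053) = -1/8053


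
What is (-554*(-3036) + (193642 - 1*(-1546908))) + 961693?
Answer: 4384187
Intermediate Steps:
(-554*(-3036) + (193642 - 1*(-1546908))) + 961693 = (1681944 + (193642 + 1546908)) + 961693 = (1681944 + 1740550) + 961693 = 3422494 + 961693 = 4384187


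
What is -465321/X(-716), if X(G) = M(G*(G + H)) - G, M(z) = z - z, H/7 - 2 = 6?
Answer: -465321/716 ≈ -649.89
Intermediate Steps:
H = 56 (H = 14 + 7*6 = 14 + 42 = 56)
M(z) = 0
X(G) = -G (X(G) = 0 - G = -G)
-465321/X(-716) = -465321/((-1*(-716))) = -465321/716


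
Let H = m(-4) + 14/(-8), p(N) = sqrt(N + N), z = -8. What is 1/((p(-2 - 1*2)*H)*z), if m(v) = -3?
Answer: -I*sqrt(2)/152 ≈ -0.009304*I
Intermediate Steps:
p(N) = sqrt(2)*sqrt(N) (p(N) = sqrt(2*N) = sqrt(2)*sqrt(N))
H = -19/4 (H = -3 + 14/(-8) = -3 + 14*(-1/8) = -3 - 7/4 = -19/4 ≈ -4.7500)
1/((p(-2 - 1*2)*H)*z) = 1/(((sqrt(2)*sqrt(-2 - 1*2))*(-19/4))*(-8)) = 1/(((sqrt(2)*sqrt(-2 - 2))*(-19/4))*(-8)) = 1/(((sqrt(2)*sqrt(-4))*(-19/4))*(-8)) = 1/(((sqrt(2)*(2*I))*(-19/4))*(-8)) = 1/(((2*I*sqrt(2))*(-19/4))*(-8)) = 1/(-19*I*sqrt(2)/2*(-8)) = 1/(76*I*sqrt(2)) = -I*sqrt(2)/152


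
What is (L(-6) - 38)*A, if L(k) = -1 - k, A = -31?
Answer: 1023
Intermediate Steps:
(L(-6) - 38)*A = ((-1 - 1*(-6)) - 38)*(-31) = ((-1 + 6) - 38)*(-31) = (5 - 38)*(-31) = -33*(-31) = 1023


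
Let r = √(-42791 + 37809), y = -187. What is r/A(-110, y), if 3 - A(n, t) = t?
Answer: I*√4982/190 ≈ 0.37149*I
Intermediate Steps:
A(n, t) = 3 - t
r = I*√4982 (r = √(-4982) = I*√4982 ≈ 70.583*I)
r/A(-110, y) = (I*√4982)/(3 - 1*(-187)) = (I*√4982)/(3 + 187) = (I*√4982)/190 = (I*√4982)*(1/190) = I*√4982/190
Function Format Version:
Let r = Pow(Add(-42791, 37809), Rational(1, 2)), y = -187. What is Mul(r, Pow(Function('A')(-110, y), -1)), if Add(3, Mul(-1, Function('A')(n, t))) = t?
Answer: Mul(Rational(1, 190), I, Pow(4982, Rational(1, 2))) ≈ Mul(0.37149, I)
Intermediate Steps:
Function('A')(n, t) = Add(3, Mul(-1, t))
r = Mul(I, Pow(4982, Rational(1, 2))) (r = Pow(-4982, Rational(1, 2)) = Mul(I, Pow(4982, Rational(1, 2))) ≈ Mul(70.583, I))
Mul(r, Pow(Function('A')(-110, y), -1)) = Mul(Mul(I, Pow(4982, Rational(1, 2))), Pow(Add(3, Mul(-1, -187)), -1)) = Mul(Mul(I, Pow(4982, Rational(1, 2))), Pow(Add(3, 187), -1)) = Mul(Mul(I, Pow(4982, Rational(1, 2))), Pow(190, -1)) = Mul(Mul(I, Pow(4982, Rational(1, 2))), Rational(1, 190)) = Mul(Rational(1, 190), I, Pow(4982, Rational(1, 2)))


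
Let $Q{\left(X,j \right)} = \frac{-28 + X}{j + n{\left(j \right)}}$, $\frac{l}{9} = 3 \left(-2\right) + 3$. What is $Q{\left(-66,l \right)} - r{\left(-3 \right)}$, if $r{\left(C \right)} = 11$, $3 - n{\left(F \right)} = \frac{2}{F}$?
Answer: $- \frac{2284}{323} \approx -7.0712$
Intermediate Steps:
$l = -27$ ($l = 9 \left(3 \left(-2\right) + 3\right) = 9 \left(-6 + 3\right) = 9 \left(-3\right) = -27$)
$n{\left(F \right)} = 3 - \frac{2}{F}$
$Q{\left(X,j \right)} = \frac{-28 + X}{3 + j - \frac{2}{j}}$ ($Q{\left(X,j \right)} = \frac{-28 + X}{j + \left(3 - \frac{2}{j}\right)} = \frac{-28 + X}{3 + j - \frac{2}{j}}$)
$Q{\left(-66,l \right)} - r{\left(-3 \right)} = - \frac{27 \left(-28 - 66\right)}{-2 + \left(-27\right)^{2} + 3 \left(-27\right)} - 11 = \left(-27\right) \frac{1}{-2 + 729 - 81} \left(-94\right) - 11 = \left(-27\right) \frac{1}{646} \left(-94\right) - 11 = \frac{1269}{323} - 11 = - \frac{2284}{323}$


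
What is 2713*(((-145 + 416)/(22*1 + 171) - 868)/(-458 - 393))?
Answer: 453757389/164243 ≈ 2762.7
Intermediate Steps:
2713*(((-145 + 416)/(22*1 + 171) - 868)/(-458 - 393)) = 2713*((271/(22 + 171) - 868)/(-851)) = 2713*((271/193 - 868)*(-1/851)) = 2713*(-167253/193*(-1/851)) = 2713*(167253/164243) = 453757389/164243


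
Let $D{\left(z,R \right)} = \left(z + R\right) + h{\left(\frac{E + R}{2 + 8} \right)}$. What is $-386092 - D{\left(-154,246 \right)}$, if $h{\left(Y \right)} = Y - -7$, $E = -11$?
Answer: $- \frac{772429}{2} \approx -3.8621 \cdot 10^{5}$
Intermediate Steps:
$h{\left(Y \right)} = 7 + Y$ ($h{\left(Y \right)} = Y + 7 = 7 + Y$)
$D{\left(z,R \right)} = \frac{59}{10} + z + \frac{11 R}{10}$ ($D{\left(z,R \right)} = \left(z + R\right) + \left(7 + \frac{-11 + R}{2 + 8}\right) = \left(R + z\right) + \left(7 + \frac{-11 + R}{10}\right) = \left(R + z\right) + \left(7 + \left(-11 + R\right) \frac{1}{10}\right) = \left(R + z\right) + \left(7 + \left(- \frac{11}{10} + \frac{R}{10}\right)\right) = \left(R + z\right) + \left(\frac{59}{10} + \frac{R}{10}\right) = \frac{59}{10} + z + \frac{11 R}{10}$)
$-386092 - D{\left(-154,246 \right)} = -386092 - \left(\frac{59}{10} - 154 + \frac{11}{10} \cdot 246\right) = -386092 - \left(\frac{59}{10} - 154 + \frac{1353}{5}\right) = -386092 - \frac{245}{2} = - \frac{772429}{2}$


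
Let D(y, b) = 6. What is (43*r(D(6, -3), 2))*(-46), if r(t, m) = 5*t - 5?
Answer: -49450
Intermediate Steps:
r(t, m) = -5 + 5*t
(43*r(D(6, -3), 2))*(-46) = (43*(-5 + 5*6))*(-46) = (43*(-5 + 30))*(-46) = (43*25)*(-46) = 1075*(-46) = -49450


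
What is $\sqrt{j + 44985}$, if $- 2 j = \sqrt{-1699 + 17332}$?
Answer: $\frac{\sqrt{179940 - 18 \sqrt{193}}}{2} \approx 211.95$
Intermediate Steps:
$j = - \frac{9 \sqrt{193}}{2}$ ($j = - \frac{\sqrt{-1699 + 17332}}{2} = - \frac{\sqrt{15633}}{2} = - \frac{9 \sqrt{193}}{2} \approx -62.516$)
$\sqrt{j + 44985} = \sqrt{- \frac{9 \sqrt{193}}{2} + 44985} = \sqrt{44985 - \frac{9 \sqrt{193}}{2}}$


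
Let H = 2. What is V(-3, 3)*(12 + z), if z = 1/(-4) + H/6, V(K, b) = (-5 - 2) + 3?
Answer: -145/3 ≈ -48.333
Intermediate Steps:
V(K, b) = -4 (V(K, b) = -7 + 3 = -4)
z = 1/12 (z = 1/(-4) + 2/6 = 1*(-1/4) + 2*(1/6) = -1/4 + 1/3 = 1/12 ≈ 0.083333)
V(-3, 3)*(12 + z) = -4*(12 + 1/12) = -4*145/12 = -145/3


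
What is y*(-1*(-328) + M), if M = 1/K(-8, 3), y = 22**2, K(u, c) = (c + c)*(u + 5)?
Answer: 1428526/9 ≈ 1.5873e+5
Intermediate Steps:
K(u, c) = 2*c*(5 + u) (K(u, c) = (2*c)*(5 + u) = 2*c*(5 + u))
y = 484
M = -1/18 (M = 1/(2*3*(5 - 8)) = 1/(2*3*(-3)) = 1/(-18) = -1/18 ≈ -0.055556)
y*(-1*(-328) + M) = 484*(-1*(-328) - 1/18) = 484*(328 - 1/18) = 484*(5903/18) = 1428526/9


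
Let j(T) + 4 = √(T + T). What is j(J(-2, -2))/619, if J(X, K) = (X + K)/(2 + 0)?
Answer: -4/619 + 2*I/619 ≈ -0.006462 + 0.003231*I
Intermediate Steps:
J(X, K) = K/2 + X/2 (J(X, K) = (K + X)/2 = (K + X)*(½) = K/2 + X/2)
j(T) = -4 + √2*√T (j(T) = -4 + √(T + T) = -4 + √(2*T) = -4 + √2*√T)
j(J(-2, -2))/619 = (-4 + √2*√((½)*(-2) + (½)*(-2)))/619 = (-4 + √2*√(-1 - 1))*(1/619) = (-4 + √2*√(-2))*(1/619) = (-4 + √2*(I*√2))*(1/619) = (-4 + 2*I)*(1/619) = -4/619 + 2*I/619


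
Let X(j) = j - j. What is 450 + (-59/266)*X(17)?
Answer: 450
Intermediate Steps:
X(j) = 0
450 + (-59/266)*X(17) = 450 - 59/266*0 = 450 + 0 = 450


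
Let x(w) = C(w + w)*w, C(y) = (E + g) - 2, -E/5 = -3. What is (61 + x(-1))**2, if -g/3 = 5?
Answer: 3969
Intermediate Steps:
g = -15 (g = -3*5 = -15)
E = 15 (E = -5*(-3) = 15)
C(y) = -2 (C(y) = (15 - 15) - 2 = 0 - 2 = -2)
x(w) = -2*w
(61 + x(-1))**2 = (61 - 2*(-1))**2 = (61 + 2)**2 = 63**2 = 3969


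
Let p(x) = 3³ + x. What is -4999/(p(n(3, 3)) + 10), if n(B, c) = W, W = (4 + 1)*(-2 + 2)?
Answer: -4999/37 ≈ -135.11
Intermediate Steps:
W = 0 (W = 5*0 = 0)
n(B, c) = 0
p(x) = 27 + x
-4999/(p(n(3, 3)) + 10) = -4999/((27 + 0) + 10) = -4999/(27 + 10) = -4999/37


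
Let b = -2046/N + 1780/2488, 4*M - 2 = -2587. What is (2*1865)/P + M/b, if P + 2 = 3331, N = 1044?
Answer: 233340393065/448323088 ≈ 520.47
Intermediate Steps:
M = -2585/4 (M = ½ + (¼)*(-2587) = ½ - 2587/4 = -2585/4 ≈ -646.25)
P = 3329 (P = -2 + 3331 = 3329)
b = -33668/27057 (b = -2046/1044 + 1780/2488 = -2046*1/1044 + 1780*(1/2488) = -341/174 + 445/622 = -33668/27057 ≈ -1.2443)
(2*1865)/P + M/b = (2*1865)/3329 - 2585/(4*(-33668/27057)) = 3730*(1/3329) - 2585/4*(-27057/33668) = 3730/3329 + 69942345/134672 = 233340393065/448323088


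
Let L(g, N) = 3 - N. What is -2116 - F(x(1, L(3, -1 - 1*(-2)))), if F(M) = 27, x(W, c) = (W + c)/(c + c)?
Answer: -2143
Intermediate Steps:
x(W, c) = (W + c)/(2*c) (x(W, c) = (W + c)/((2*c)) = (W + c)*(1/(2*c)) = (W + c)/(2*c))
-2116 - F(x(1, L(3, -1 - 1*(-2)))) = -2116 - 1*27 = -2116 - 27 = -2143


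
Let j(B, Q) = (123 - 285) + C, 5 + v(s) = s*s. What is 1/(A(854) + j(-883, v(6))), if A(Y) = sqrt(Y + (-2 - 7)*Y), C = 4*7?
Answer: -67/12394 - I*sqrt(427)/6197 ≈ -0.0054058 - 0.0033345*I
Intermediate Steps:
C = 28
v(s) = -5 + s**2 (v(s) = -5 + s*s = -5 + s**2)
A(Y) = 2*sqrt(2)*sqrt(-Y) (A(Y) = sqrt(Y - 9*Y) = sqrt(-8*Y) = 2*sqrt(2)*sqrt(-Y))
j(B, Q) = -134 (j(B, Q) = (123 - 285) + 28 = -162 + 28 = -134)
1/(A(854) + j(-883, v(6))) = 1/(2*sqrt(2)*sqrt(-1*854) - 134) = 1/(2*sqrt(2)*sqrt(-854) - 134) = 1/(2*sqrt(2)*(I*sqrt(854)) - 134) = 1/(4*I*sqrt(427) - 134) = 1/(-134 + 4*I*sqrt(427))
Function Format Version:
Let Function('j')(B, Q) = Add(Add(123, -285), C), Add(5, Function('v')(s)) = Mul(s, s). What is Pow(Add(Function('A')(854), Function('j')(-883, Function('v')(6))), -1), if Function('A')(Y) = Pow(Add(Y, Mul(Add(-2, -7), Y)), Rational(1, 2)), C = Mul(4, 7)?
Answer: Add(Rational(-67, 12394), Mul(Rational(-1, 6197), I, Pow(427, Rational(1, 2)))) ≈ Add(-0.0054058, Mul(-0.0033345, I))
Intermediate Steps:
C = 28
Function('v')(s) = Add(-5, Pow(s, 2)) (Function('v')(s) = Add(-5, Mul(s, s)) = Add(-5, Pow(s, 2)))
Function('A')(Y) = Mul(2, Pow(2, Rational(1, 2)), Pow(Mul(-1, Y), Rational(1, 2))) (Function('A')(Y) = Pow(Add(Y, Mul(-9, Y)), Rational(1, 2)) = Pow(Mul(-8, Y), Rational(1, 2)) = Mul(2, Pow(2, Rational(1, 2)), Pow(Mul(-1, Y), Rational(1, 2))))
Function('j')(B, Q) = -134 (Function('j')(B, Q) = Add(Add(123, -285), 28) = Add(-162, 28) = -134)
Pow(Add(Function('A')(854), Function('j')(-883, Function('v')(6))), -1) = Pow(Add(Mul(2, Pow(2, Rational(1, 2)), Pow(Mul(-1, 854), Rational(1, 2))), -134), -1) = Pow(Add(Mul(2, Pow(2, Rational(1, 2)), Pow(-854, Rational(1, 2))), -134), -1) = Pow(Add(Mul(2, Pow(2, Rational(1, 2)), Mul(I, Pow(854, Rational(1, 2)))), -134), -1) = Pow(Add(Mul(4, I, Pow(427, Rational(1, 2))), -134), -1) = Pow(Add(-134, Mul(4, I, Pow(427, Rational(1, 2)))), -1)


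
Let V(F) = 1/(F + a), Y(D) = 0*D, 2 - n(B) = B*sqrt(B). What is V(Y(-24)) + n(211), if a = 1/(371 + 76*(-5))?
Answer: -7 - 211*sqrt(211) ≈ -3072.0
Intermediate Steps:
n(B) = 2 - B**(3/2) (n(B) = 2 - B*sqrt(B) = 2 - B**(3/2))
Y(D) = 0
a = -1/9 (a = 1/(371 - 380) = 1/(-9) = -1/9 ≈ -0.11111)
V(F) = 1/(-1/9 + F) (V(F) = 1/(F - 1/9) = 1/(-1/9 + F))
V(Y(-24)) + n(211) = 9/(-1 + 9*0) + (2 - 211**(3/2)) = 9/(-1 + 0) + (2 - 211*sqrt(211)) = 9/(-1) + (2 - 211*sqrt(211)) = 9*(-1) + (2 - 211*sqrt(211)) = -9 + (2 - 211*sqrt(211)) = -7 - 211*sqrt(211)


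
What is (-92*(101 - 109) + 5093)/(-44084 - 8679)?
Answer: -5829/52763 ≈ -0.11048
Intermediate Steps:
(-92*(101 - 109) + 5093)/(-44084 - 8679) = (-92*(-8) + 5093)/(-52763) = (736 + 5093)*(-1/52763) = 5829*(-1/52763) = -5829/52763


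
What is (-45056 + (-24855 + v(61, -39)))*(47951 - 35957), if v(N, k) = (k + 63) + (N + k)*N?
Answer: -822128730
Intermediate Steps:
v(N, k) = 63 + k + N*(N + k) (v(N, k) = (63 + k) + N*(N + k) = 63 + k + N*(N + k))
(-45056 + (-24855 + v(61, -39)))*(47951 - 35957) = (-45056 + (-24855 + (63 - 39 + 61**2 + 61*(-39))))*(47951 - 35957) = (-45056 + (-24855 + (63 - 39 + 3721 - 2379)))*11994 = (-45056 + (-24855 + 1366))*11994 = (-45056 - 23489)*11994 = -68545*11994 = -822128730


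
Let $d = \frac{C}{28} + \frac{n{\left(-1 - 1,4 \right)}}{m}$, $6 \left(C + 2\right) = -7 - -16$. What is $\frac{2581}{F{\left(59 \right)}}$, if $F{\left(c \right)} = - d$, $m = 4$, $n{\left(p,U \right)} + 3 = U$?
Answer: $- \frac{144536}{13} \approx -11118.0$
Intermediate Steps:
$n{\left(p,U \right)} = -3 + U$
$C = - \frac{1}{2}$ ($C = -2 + \frac{-7 - -16}{6} = -2 + \frac{-7 + 16}{6} = -2 + \frac{1}{6} \cdot 9 = -2 + \frac{3}{2} = - \frac{1}{2} \approx -0.5$)
$d = \frac{13}{56}$ ($d = - \frac{1}{2 \cdot 28} + \frac{-3 + 4}{4} = \left(- \frac{1}{2}\right) \frac{1}{28} + 1 \cdot \frac{1}{4} = - \frac{1}{56} + \frac{1}{4} = \frac{13}{56} \approx 0.23214$)
$F{\left(c \right)} = - \frac{13}{56}$ ($F{\left(c \right)} = \left(-1\right) \frac{13}{56} = - \frac{13}{56}$)
$\frac{2581}{F{\left(59 \right)}} = \frac{2581}{- \frac{13}{56}} = 2581 \left(- \frac{56}{13}\right) = - \frac{144536}{13}$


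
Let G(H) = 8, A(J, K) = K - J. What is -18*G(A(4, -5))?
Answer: -144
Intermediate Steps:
-18*G(A(4, -5)) = -18*8 = -144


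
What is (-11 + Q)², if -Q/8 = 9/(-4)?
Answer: 49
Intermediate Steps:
Q = 18 (Q = -72/(-4) = -72*(-1)/4 = -8*(-9/4) = 18)
(-11 + Q)² = (-11 + 18)² = 7² = 49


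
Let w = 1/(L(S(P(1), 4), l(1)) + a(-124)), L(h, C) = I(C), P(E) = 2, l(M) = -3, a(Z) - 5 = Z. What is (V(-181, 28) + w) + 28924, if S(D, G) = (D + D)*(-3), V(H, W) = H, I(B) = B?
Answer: 3506645/122 ≈ 28743.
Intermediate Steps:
a(Z) = 5 + Z
S(D, G) = -6*D (S(D, G) = (2*D)*(-3) = -6*D)
L(h, C) = C
w = -1/122 (w = 1/(-3 + (5 - 124)) = 1/(-3 - 119) = 1/(-122) = -1/122 ≈ -0.0081967)
(V(-181, 28) + w) + 28924 = (-181 - 1/122) + 28924 = -22083/122 + 28924 = 3506645/122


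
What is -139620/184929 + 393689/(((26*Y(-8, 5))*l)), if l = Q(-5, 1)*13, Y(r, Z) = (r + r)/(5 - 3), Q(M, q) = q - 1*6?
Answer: 23638950227/833413360 ≈ 28.364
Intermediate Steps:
Q(M, q) = -6 + q (Q(M, q) = q - 6 = -6 + q)
Y(r, Z) = r (Y(r, Z) = (2*r)/2 = (2*r)*(½) = r)
l = -65 (l = (-6 + 1)*13 = -5*13 = -65)
-139620/184929 + 393689/(((26*Y(-8, 5))*l)) = -139620/184929 + 393689/(((26*(-8))*(-65))) = -139620*1/184929 + 393689/((-208*(-65))) = -46540/61643 + 393689/13520 = 23638950227/833413360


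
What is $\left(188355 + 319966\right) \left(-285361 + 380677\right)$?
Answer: $48451124436$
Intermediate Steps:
$\left(188355 + 319966\right) \left(-285361 + 380677\right) = 508321 \cdot 95316 = 48451124436$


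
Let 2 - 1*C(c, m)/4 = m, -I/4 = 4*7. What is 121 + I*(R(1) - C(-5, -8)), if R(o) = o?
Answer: 4489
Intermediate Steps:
I = -112 (I = -16*7 = -4*28 = -112)
C(c, m) = 8 - 4*m
121 + I*(R(1) - C(-5, -8)) = 121 - 112*(1 - (8 - 4*(-8))) = 121 - 112*(1 - (8 + 32)) = 121 - 112*(1 - 1*40) = 121 - 112*(1 - 40) = 121 - 112*(-39) = 121 + 4368 = 4489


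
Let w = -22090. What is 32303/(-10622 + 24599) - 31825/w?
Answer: 231678259/61750386 ≈ 3.7519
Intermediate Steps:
32303/(-10622 + 24599) - 31825/w = 32303/(-10622 + 24599) - 31825/(-22090) = 32303/13977 - 31825*(-1/22090) = 32303*(1/13977) + 6365/4418 = 32303/13977 + 6365/4418 = 231678259/61750386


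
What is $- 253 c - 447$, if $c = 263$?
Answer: $-66986$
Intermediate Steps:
$- 253 c - 447 = \left(-253\right) 263 - 447 = -66539 - 447 = -66986$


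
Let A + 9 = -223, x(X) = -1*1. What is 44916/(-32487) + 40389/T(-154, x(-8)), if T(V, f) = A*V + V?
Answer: -647901/2620618 ≈ -0.24723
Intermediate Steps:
x(X) = -1
A = -232 (A = -9 - 223 = -232)
T(V, f) = -231*V (T(V, f) = -232*V + V = -231*V)
44916/(-32487) + 40389/T(-154, x(-8)) = 44916/(-32487) + 40389/((-231*(-154))) = 44916*(-1/32487) + 40389/35574 = -14972/10829 + 40389*(1/35574) = -14972/10829 + 13463/11858 = -647901/2620618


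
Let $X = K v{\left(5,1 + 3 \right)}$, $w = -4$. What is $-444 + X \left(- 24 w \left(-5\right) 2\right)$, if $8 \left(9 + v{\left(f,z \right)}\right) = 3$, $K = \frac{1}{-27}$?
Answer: $- \frac{2252}{3} \approx -750.67$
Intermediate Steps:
$K = - \frac{1}{27} \approx -0.037037$
$v{\left(f,z \right)} = - \frac{69}{8}$ ($v{\left(f,z \right)} = -9 + \frac{1}{8} \cdot 3 = -9 + \frac{3}{8} = - \frac{69}{8}$)
$X = \frac{23}{72}$ ($X = \left(- \frac{1}{27}\right) \left(- \frac{69}{8}\right) = \frac{23}{72} \approx 0.31944$)
$-444 + X \left(- 24 w \left(-5\right) 2\right) = -444 + \frac{23 \left(- 24 \left(-4\right) \left(-5\right) 2\right)}{72} = -444 + \frac{23 \left(- 24 \cdot 20 \cdot 2\right)}{72} = -444 + \frac{23 \left(\left(-24\right) 40\right)}{72} = -444 + \frac{23}{72} \left(-960\right) = -444 - \frac{920}{3} = - \frac{2252}{3}$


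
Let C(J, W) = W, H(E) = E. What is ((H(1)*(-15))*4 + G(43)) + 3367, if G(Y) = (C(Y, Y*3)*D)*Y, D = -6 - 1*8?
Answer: -74351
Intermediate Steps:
D = -14 (D = -6 - 8 = -14)
G(Y) = -42*Y² (G(Y) = ((Y*3)*(-14))*Y = ((3*Y)*(-14))*Y = (-42*Y)*Y = -42*Y²)
((H(1)*(-15))*4 + G(43)) + 3367 = ((1*(-15))*4 - 42*43²) + 3367 = (-15*4 - 42*1849) + 3367 = (-60 - 77658) + 3367 = -77718 + 3367 = -74351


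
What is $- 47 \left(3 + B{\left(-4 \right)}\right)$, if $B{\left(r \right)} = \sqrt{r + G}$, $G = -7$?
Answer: $-141 - 47 i \sqrt{11} \approx -141.0 - 155.88 i$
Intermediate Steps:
$B{\left(r \right)} = \sqrt{-7 + r}$ ($B{\left(r \right)} = \sqrt{r - 7} = \sqrt{-7 + r}$)
$- 47 \left(3 + B{\left(-4 \right)}\right) = - 47 \left(3 + \sqrt{-7 - 4}\right) = - 47 \left(3 + \sqrt{-11}\right) = - 47 \left(3 + i \sqrt{11}\right) = -141 - 47 i \sqrt{11}$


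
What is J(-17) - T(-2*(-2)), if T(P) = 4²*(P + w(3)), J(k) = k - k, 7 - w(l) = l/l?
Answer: -160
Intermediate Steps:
w(l) = 6 (w(l) = 7 - l/l = 7 - 1*1 = 7 - 1 = 6)
J(k) = 0
T(P) = 96 + 16*P (T(P) = 4²*(P + 6) = 16*(6 + P) = 96 + 16*P)
J(-17) - T(-2*(-2)) = 0 - (96 + 16*(-2*(-2))) = 0 - (96 + 16*4) = 0 - (96 + 64) = 0 - 1*160 = 0 - 160 = -160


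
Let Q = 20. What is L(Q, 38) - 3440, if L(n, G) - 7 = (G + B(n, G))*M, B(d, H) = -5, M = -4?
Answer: -3565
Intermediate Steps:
L(n, G) = 27 - 4*G (L(n, G) = 7 + (G - 5)*(-4) = 7 + (-5 + G)*(-4) = 7 + (20 - 4*G) = 27 - 4*G)
L(Q, 38) - 3440 = (27 - 4*38) - 3440 = (27 - 152) - 3440 = -125 - 3440 = -3565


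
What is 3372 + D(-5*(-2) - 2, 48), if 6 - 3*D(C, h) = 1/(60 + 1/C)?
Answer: 4868674/1443 ≈ 3374.0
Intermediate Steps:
D(C, h) = 2 - 1/(3*(60 + 1/C))
3372 + D(-5*(-2) - 2, 48) = 3372 + (6 + 359*(-5*(-2) - 2))/(3*(1 + 60*(-5*(-2) - 2))) = 3372 + (6 + 359*(10 - 2))/(3*(1 + 60*(10 - 2))) = 3372 + (6 + 359*8)/(3*(1 + 60*8)) = 3372 + (6 + 2872)/(3*(1 + 480)) = 3372 + (⅓)*2878/481 = 3372 + (⅓)*(1/481)*2878 = 3372 + 2878/1443 = 4868674/1443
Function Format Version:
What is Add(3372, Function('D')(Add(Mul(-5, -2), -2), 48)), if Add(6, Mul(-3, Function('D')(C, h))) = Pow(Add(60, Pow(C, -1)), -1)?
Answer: Rational(4868674, 1443) ≈ 3374.0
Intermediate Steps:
Function('D')(C, h) = Add(2, Mul(Rational(-1, 3), Pow(Add(60, Pow(C, -1)), -1)))
Add(3372, Function('D')(Add(Mul(-5, -2), -2), 48)) = Add(3372, Mul(Rational(1, 3), Pow(Add(1, Mul(60, Add(Mul(-5, -2), -2))), -1), Add(6, Mul(359, Add(Mul(-5, -2), -2))))) = Add(3372, Mul(Rational(1, 3), Pow(Add(1, Mul(60, Add(10, -2))), -1), Add(6, Mul(359, Add(10, -2))))) = Add(3372, Mul(Rational(1, 3), Pow(Add(1, Mul(60, 8)), -1), Add(6, Mul(359, 8)))) = Add(3372, Mul(Rational(1, 3), Pow(Add(1, 480), -1), Add(6, 2872))) = Add(3372, Mul(Rational(1, 3), Pow(481, -1), 2878)) = Add(3372, Mul(Rational(1, 3), Rational(1, 481), 2878)) = Add(3372, Rational(2878, 1443)) = Rational(4868674, 1443)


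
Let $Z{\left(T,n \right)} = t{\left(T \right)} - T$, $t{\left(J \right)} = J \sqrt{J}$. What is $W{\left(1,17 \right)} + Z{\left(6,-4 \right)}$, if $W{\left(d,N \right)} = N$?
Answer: $11 + 6 \sqrt{6} \approx 25.697$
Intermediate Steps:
$t{\left(J \right)} = J^{\frac{3}{2}}$
$Z{\left(T,n \right)} = T^{\frac{3}{2}} - T$
$W{\left(1,17 \right)} + Z{\left(6,-4 \right)} = 17 + \left(6^{\frac{3}{2}} - 6\right) = 17 - \left(6 - 6 \sqrt{6}\right) = 11 + 6 \sqrt{6}$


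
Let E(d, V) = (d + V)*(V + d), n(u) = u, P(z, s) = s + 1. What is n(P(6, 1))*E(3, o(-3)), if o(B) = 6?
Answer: 162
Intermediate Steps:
P(z, s) = 1 + s
E(d, V) = (V + d)² (E(d, V) = (V + d)*(V + d) = (V + d)²)
n(P(6, 1))*E(3, o(-3)) = (1 + 1)*(6 + 3)² = 2*9² = 2*81 = 162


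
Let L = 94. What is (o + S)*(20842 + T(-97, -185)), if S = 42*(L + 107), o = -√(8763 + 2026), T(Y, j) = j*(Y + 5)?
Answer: 319631004 - 37862*√10789 ≈ 3.1570e+8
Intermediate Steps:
T(Y, j) = j*(5 + Y)
o = -√10789 ≈ -103.87
S = 8442 (S = 42*(94 + 107) = 42*201 = 8442)
(o + S)*(20842 + T(-97, -185)) = (-√10789 + 8442)*(20842 - 185*(5 - 97)) = (8442 - √10789)*(20842 - 185*(-92)) = (8442 - √10789)*(20842 + 17020) = (8442 - √10789)*37862 = 319631004 - 37862*√10789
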